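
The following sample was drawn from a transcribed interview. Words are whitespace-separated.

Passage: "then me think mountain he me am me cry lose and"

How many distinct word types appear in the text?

9

Distinct types: {am, and, cry, he, lose, me, mountain, then, think}
V = 9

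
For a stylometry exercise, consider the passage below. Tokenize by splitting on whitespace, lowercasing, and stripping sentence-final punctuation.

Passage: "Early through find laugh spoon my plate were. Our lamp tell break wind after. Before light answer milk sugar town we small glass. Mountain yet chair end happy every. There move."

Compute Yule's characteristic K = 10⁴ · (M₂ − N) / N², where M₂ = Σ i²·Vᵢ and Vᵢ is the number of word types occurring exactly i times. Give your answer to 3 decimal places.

Frequencies: early:1, through:1, find:1, laugh:1, spoon:1, my:1, plate:1, were:1, our:1, lamp:1, tell:1, break:1, wind:1, after:1, before:1, light:1, answer:1, milk:1, sugar:1, town:1, … (11 more, each freq 1)
N = 31. Frequency spectrum: V_1=31
M₂ = 1²·31 = 31
K = 10000 × (31 − 31) / 31² = 0.000

0.000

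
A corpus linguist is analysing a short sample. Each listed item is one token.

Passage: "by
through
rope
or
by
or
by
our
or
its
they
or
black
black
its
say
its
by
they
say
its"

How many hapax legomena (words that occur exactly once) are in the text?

3

Frequencies: by:4, or:4, its:4, they:2, black:2, say:2, through:1, rope:1, our:1
Hapax (freq=1): our, rope, through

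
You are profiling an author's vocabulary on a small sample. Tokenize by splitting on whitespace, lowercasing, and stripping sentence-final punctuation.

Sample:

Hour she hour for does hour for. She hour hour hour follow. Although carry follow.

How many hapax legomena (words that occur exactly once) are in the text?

Frequencies: hour:6, she:2, for:2, follow:2, does:1, although:1, carry:1
Hapax (freq=1): although, carry, does

3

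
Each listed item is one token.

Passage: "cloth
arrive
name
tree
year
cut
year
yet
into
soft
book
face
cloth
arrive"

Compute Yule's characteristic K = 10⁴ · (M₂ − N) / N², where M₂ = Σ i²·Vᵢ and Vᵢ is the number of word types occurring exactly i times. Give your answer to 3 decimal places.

306.122

Frequencies: cloth:2, arrive:2, year:2, name:1, tree:1, cut:1, yet:1, into:1, soft:1, book:1, face:1
N = 14. Frequency spectrum: V_1=8, V_2=3
M₂ = 1²·8 + 2²·3 = 20
K = 10000 × (20 − 14) / 14² = 306.122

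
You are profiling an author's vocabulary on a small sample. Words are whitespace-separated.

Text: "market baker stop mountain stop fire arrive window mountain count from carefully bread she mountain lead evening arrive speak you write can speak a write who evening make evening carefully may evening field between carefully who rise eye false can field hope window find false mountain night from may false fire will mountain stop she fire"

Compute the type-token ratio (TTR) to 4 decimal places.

0.5536

N = 56 tokens, V = 31 types.
TTR = V / N = 31 / 56 = 0.5536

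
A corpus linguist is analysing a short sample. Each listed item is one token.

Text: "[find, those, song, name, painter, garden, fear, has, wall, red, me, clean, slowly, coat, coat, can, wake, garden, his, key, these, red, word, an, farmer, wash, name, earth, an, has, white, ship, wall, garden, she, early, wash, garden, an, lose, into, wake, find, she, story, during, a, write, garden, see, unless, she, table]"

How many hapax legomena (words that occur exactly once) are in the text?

26

Frequencies: garden:5, an:3, she:3, find:2, name:2, has:2, wall:2, red:2, coat:2, wake:2, wash:2, those:1, song:1, painter:1, fear:1, me:1, clean:1, slowly:1, can:1, his:1, … (17 more, each freq 1)
Hapax (freq=1): a, can, clean, during, early, earth, farmer, fear, his, into, key, lose, me, painter, see, ship, slowly, song, story, table, these, those, unless, white, word, write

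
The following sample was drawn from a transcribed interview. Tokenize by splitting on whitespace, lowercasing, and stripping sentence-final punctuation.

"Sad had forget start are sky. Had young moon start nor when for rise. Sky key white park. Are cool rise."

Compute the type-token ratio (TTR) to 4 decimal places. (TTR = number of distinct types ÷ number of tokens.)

0.7619

N = 21 tokens, V = 16 types.
TTR = V / N = 16 / 21 = 0.7619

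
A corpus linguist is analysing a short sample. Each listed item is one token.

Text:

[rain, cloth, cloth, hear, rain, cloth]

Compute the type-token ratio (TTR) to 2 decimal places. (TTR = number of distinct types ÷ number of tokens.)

0.50

N = 6 tokens, V = 3 types.
TTR = V / N = 3 / 6 = 0.50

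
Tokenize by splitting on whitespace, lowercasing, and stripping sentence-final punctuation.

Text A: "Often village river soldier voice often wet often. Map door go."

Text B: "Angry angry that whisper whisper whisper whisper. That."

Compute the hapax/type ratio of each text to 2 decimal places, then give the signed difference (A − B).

0.89

A: hapax=8, V=9, ratio=0.89
B: hapax=0, V=3, ratio=0.00
Difference = 0.89 − 0.00 = 0.89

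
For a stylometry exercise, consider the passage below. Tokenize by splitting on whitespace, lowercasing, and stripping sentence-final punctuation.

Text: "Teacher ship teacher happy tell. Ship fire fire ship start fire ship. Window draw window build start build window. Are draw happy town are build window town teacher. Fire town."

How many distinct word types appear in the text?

11

Distinct types: {are, build, draw, fire, happy, ship, start, teacher, tell, town, window}
V = 11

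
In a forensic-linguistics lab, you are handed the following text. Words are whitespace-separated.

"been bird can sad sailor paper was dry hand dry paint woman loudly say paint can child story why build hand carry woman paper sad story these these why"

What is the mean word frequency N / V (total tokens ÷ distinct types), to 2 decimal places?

1.53

N = 29 tokens, V = 19 types.
Mean frequency = N / V = 29 / 19 = 1.53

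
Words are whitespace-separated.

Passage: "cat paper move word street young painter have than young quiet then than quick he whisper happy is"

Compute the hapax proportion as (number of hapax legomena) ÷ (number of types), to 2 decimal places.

Frequencies: young:2, than:2, cat:1, paper:1, move:1, word:1, street:1, painter:1, have:1, quiet:1, then:1, quick:1, he:1, whisper:1, happy:1, is:1
Hapax count = 14; type count = 16.
Ratio = 14 / 16 = 0.88

0.88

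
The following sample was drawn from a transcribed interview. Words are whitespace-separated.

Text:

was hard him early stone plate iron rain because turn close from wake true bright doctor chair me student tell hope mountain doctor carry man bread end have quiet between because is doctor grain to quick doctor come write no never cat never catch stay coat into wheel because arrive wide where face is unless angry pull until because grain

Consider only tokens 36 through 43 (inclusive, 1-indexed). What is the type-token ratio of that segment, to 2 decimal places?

Segment tokens 36–43: quick, doctor, come, write, no, never, cat, never
Segment N = 8, segment V = 7.
TTR = 7 / 8 = 0.88

0.88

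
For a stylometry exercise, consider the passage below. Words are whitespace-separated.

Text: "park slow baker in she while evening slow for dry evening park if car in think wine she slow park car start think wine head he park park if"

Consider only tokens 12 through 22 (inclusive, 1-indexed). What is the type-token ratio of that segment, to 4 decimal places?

Segment tokens 12–22: park, if, car, in, think, wine, she, slow, park, car, start
Segment N = 11, segment V = 9.
TTR = 9 / 11 = 0.8182

0.8182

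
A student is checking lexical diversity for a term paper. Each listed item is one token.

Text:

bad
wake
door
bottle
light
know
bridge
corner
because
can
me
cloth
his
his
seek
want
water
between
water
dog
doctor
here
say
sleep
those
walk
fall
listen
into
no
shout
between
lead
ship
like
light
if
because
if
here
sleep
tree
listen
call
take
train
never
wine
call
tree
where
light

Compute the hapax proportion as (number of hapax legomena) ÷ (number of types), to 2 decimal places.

Frequencies: light:3, because:2, his:2, water:2, between:2, here:2, sleep:2, listen:2, if:2, tree:2, call:2, bad:1, wake:1, door:1, bottle:1, know:1, bridge:1, corner:1, can:1, me:1, … (20 more, each freq 1)
Hapax count = 29; type count = 40.
Ratio = 29 / 40 = 0.73

0.73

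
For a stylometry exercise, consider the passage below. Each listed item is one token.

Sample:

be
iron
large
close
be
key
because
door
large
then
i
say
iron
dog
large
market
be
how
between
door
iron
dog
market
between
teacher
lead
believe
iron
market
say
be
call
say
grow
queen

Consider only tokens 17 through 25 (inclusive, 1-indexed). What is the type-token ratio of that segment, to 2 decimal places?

Segment tokens 17–25: be, how, between, door, iron, dog, market, between, teacher
Segment N = 9, segment V = 8.
TTR = 8 / 9 = 0.89

0.89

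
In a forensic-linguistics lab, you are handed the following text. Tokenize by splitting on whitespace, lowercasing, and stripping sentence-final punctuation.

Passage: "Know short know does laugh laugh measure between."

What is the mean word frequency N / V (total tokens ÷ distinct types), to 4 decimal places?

1.3333

N = 8 tokens, V = 6 types.
Mean frequency = N / V = 8 / 6 = 1.3333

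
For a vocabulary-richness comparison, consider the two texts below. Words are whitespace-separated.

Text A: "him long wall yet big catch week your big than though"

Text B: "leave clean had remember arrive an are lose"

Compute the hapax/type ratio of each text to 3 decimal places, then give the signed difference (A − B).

-0.100

A: hapax=9, V=10, ratio=0.900
B: hapax=8, V=8, ratio=1.000
Difference = 0.900 − 1.000 = -0.100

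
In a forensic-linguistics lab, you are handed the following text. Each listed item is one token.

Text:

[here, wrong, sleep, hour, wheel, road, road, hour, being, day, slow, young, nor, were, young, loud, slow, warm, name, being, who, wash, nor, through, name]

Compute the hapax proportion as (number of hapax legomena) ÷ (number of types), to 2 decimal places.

0.61

Frequencies: hour:2, road:2, being:2, slow:2, young:2, nor:2, name:2, here:1, wrong:1, sleep:1, wheel:1, day:1, were:1, loud:1, warm:1, who:1, wash:1, through:1
Hapax count = 11; type count = 18.
Ratio = 11 / 18 = 0.61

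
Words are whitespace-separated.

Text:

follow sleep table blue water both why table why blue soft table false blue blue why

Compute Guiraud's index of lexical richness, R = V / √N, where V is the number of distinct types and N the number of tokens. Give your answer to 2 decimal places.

N = 16, V = 9.
√N = 4.000000
R = 9 / 4.000000 = 2.25

2.25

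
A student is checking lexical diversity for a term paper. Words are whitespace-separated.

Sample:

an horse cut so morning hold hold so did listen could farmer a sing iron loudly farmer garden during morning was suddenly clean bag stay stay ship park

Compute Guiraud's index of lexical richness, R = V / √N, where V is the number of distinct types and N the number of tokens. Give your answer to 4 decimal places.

N = 28, V = 23.
√N = 5.291503
R = 23 / 5.291503 = 4.3466

4.3466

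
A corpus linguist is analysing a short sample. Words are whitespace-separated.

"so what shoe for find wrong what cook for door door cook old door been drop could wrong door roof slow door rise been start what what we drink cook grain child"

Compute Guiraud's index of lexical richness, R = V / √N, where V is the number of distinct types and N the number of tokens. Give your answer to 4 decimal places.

3.5355

N = 32, V = 20.
√N = 5.656854
R = 20 / 5.656854 = 3.5355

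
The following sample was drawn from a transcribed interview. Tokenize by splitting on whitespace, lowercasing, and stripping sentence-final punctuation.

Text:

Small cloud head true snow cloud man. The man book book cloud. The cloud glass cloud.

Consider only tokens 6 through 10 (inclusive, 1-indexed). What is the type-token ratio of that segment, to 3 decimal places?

0.800

Segment tokens 6–10: cloud, man, the, man, book
Segment N = 5, segment V = 4.
TTR = 4 / 5 = 0.800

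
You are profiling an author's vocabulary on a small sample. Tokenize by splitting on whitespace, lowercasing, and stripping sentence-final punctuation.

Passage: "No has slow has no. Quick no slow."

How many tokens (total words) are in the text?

8

Tokens: no, has, slow, has, no, quick, no, slow
N = 8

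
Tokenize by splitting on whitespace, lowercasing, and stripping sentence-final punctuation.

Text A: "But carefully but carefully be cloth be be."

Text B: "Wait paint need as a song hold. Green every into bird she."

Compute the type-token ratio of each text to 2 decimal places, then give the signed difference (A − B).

-0.50

TTR(A) = 4/8 = 0.50
TTR(B) = 12/12 = 1.00
Difference = 0.50 − 1.00 = -0.50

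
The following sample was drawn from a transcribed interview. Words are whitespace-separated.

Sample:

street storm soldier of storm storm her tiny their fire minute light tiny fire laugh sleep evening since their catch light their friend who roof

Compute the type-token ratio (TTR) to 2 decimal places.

N = 25 tokens, V = 18 types.
TTR = V / N = 18 / 25 = 0.72

0.72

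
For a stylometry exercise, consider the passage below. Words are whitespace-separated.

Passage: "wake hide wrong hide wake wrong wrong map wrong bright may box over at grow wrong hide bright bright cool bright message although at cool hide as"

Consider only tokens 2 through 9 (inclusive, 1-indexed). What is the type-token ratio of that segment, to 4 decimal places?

0.5000

Segment tokens 2–9: hide, wrong, hide, wake, wrong, wrong, map, wrong
Segment N = 8, segment V = 4.
TTR = 4 / 8 = 0.5000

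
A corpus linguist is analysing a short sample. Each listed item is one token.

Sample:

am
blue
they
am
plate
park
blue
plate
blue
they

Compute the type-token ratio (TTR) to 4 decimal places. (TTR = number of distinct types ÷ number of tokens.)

N = 10 tokens, V = 5 types.
TTR = V / N = 5 / 10 = 0.5000

0.5000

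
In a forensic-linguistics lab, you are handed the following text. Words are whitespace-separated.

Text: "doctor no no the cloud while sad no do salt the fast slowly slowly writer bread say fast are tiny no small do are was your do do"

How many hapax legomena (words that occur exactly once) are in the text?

Frequencies: no:4, do:4, the:2, fast:2, slowly:2, are:2, doctor:1, cloud:1, while:1, sad:1, salt:1, writer:1, bread:1, say:1, tiny:1, small:1, was:1, your:1
Hapax (freq=1): bread, cloud, doctor, sad, salt, say, small, tiny, was, while, writer, your

12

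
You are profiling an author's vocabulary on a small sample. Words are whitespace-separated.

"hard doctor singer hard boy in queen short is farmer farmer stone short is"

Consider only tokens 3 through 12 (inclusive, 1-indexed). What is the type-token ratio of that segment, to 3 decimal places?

0.900

Segment tokens 3–12: singer, hard, boy, in, queen, short, is, farmer, farmer, stone
Segment N = 10, segment V = 9.
TTR = 9 / 10 = 0.900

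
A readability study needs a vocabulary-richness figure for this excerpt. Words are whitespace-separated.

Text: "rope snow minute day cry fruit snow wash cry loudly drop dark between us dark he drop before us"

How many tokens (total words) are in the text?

Tokens: rope, snow, minute, day, cry, fruit, snow, wash, cry, loudly, drop, dark, between, us, dark, he, drop, before, us
N = 19

19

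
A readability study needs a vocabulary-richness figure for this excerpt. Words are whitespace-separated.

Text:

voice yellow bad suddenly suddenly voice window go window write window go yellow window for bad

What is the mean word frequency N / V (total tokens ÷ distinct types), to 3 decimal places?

N = 16 tokens, V = 8 types.
Mean frequency = N / V = 16 / 8 = 2.000

2.000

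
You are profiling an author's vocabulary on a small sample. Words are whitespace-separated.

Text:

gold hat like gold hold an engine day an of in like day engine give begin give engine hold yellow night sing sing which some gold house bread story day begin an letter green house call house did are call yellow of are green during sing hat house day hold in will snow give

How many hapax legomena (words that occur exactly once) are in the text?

Frequencies: day:4, house:4, gold:3, hold:3, an:3, engine:3, give:3, sing:3, hat:2, like:2, of:2, in:2, begin:2, yellow:2, green:2, call:2, are:2, night:1, which:1, some:1, … (7 more, each freq 1)
Hapax (freq=1): bread, did, during, letter, night, snow, some, story, which, will

10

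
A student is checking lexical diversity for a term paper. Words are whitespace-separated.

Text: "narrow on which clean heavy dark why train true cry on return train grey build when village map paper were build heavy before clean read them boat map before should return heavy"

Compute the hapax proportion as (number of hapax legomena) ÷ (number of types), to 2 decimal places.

Frequencies: heavy:3, on:2, clean:2, train:2, return:2, build:2, map:2, before:2, narrow:1, which:1, dark:1, why:1, true:1, cry:1, grey:1, when:1, village:1, paper:1, were:1, read:1, … (3 more, each freq 1)
Hapax count = 15; type count = 23.
Ratio = 15 / 23 = 0.65

0.65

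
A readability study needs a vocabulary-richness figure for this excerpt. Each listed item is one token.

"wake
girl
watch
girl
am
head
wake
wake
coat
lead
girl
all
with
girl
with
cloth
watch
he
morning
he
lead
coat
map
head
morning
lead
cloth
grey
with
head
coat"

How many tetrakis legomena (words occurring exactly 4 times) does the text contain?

1

Frequencies: girl:4, wake:3, head:3, coat:3, lead:3, with:3, watch:2, cloth:2, he:2, morning:2, am:1, all:1, map:1, grey:1
Words with frequency 4: girl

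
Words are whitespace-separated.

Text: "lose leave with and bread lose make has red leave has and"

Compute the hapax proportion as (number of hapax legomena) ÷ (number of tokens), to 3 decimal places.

Frequencies: lose:2, leave:2, and:2, has:2, with:1, bread:1, make:1, red:1
Hapax count = 4; token count = 12.
Ratio = 4 / 12 = 0.333

0.333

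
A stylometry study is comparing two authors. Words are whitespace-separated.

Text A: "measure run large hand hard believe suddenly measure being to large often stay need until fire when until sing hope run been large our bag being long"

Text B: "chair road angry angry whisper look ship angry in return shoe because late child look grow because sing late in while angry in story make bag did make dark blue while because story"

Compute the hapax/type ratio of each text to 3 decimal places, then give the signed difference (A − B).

A: hapax=16, V=21, ratio=0.762
B: hapax=13, V=21, ratio=0.619
Difference = 0.762 − 0.619 = 0.143

0.143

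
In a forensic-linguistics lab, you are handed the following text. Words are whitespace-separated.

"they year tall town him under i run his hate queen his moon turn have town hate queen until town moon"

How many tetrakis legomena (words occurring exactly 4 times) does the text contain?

0

Frequencies: town:3, his:2, hate:2, queen:2, moon:2, they:1, year:1, tall:1, him:1, under:1, i:1, run:1, turn:1, have:1, until:1
Words with frequency 4: (none)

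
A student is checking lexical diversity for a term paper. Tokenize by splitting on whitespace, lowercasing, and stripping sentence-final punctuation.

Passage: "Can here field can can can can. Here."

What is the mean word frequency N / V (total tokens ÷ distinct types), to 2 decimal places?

N = 8 tokens, V = 3 types.
Mean frequency = N / V = 8 / 3 = 2.67

2.67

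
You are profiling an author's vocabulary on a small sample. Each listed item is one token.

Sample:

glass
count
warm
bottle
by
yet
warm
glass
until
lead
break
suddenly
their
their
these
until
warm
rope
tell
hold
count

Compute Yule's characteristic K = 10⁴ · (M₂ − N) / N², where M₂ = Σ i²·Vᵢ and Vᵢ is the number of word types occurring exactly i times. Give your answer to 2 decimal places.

317.46

Frequencies: warm:3, glass:2, count:2, until:2, their:2, bottle:1, by:1, yet:1, lead:1, break:1, suddenly:1, these:1, rope:1, tell:1, hold:1
N = 21. Frequency spectrum: V_1=10, V_2=4, V_3=1
M₂ = 1²·10 + 2²·4 + 3²·1 = 35
K = 10000 × (35 − 21) / 21² = 317.46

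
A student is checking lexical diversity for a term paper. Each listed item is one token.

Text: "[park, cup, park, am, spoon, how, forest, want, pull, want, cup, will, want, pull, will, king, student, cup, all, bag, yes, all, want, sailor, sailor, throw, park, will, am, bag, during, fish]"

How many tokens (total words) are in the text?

Tokens: park, cup, park, am, spoon, how, forest, want, pull, want, cup, will, want, pull, will, king, student, cup, all, bag, yes, all, want, sailor, sailor, throw, park, will, am, bag, during, fish
N = 32

32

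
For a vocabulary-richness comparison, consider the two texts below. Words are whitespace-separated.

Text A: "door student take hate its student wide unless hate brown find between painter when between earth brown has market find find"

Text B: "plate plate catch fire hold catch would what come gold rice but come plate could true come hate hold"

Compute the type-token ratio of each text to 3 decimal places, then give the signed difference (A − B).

TTR(A) = 15/21 = 0.714
TTR(B) = 13/19 = 0.684
Difference = 0.714 − 0.684 = 0.030

0.030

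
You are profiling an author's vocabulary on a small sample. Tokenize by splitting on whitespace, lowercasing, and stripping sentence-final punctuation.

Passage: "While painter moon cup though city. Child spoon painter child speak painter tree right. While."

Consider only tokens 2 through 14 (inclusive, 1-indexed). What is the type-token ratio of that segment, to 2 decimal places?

0.77

Segment tokens 2–14: painter, moon, cup, though, city, child, spoon, painter, child, speak, painter, tree, right
Segment N = 13, segment V = 10.
TTR = 10 / 13 = 0.77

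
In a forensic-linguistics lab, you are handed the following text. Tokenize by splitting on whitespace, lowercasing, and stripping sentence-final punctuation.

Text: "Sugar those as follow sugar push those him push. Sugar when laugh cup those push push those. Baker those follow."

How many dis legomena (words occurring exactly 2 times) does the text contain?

1

Frequencies: those:5, push:4, sugar:3, follow:2, as:1, him:1, when:1, laugh:1, cup:1, baker:1
Words with frequency 2: follow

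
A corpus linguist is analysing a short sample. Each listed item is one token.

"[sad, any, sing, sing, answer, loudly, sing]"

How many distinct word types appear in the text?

Distinct types: {answer, any, loudly, sad, sing}
V = 5

5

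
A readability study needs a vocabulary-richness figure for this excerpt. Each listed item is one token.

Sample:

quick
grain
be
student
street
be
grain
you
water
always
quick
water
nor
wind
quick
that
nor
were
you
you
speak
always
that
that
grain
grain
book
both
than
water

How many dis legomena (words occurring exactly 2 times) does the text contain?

3

Frequencies: grain:4, quick:3, you:3, water:3, that:3, be:2, always:2, nor:2, student:1, street:1, wind:1, were:1, speak:1, book:1, both:1, than:1
Words with frequency 2: always, be, nor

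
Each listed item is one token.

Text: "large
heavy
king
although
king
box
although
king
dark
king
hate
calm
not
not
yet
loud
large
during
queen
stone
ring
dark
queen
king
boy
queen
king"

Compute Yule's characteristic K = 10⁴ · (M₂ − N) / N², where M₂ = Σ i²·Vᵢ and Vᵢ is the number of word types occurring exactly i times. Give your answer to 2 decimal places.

603.57

Frequencies: king:6, queen:3, large:2, although:2, dark:2, not:2, heavy:1, box:1, hate:1, calm:1, yet:1, loud:1, during:1, stone:1, ring:1, boy:1
N = 27. Frequency spectrum: V_1=10, V_2=4, V_3=1, V_6=1
M₂ = 1²·10 + 2²·4 + 3²·1 + 6²·1 = 71
K = 10000 × (71 − 27) / 27² = 603.57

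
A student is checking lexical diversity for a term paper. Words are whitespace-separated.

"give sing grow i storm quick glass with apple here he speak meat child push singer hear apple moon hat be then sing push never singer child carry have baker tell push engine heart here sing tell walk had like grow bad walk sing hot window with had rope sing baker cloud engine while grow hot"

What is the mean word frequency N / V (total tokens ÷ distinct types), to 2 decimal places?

N = 56 tokens, V = 37 types.
Mean frequency = N / V = 56 / 37 = 1.51

1.51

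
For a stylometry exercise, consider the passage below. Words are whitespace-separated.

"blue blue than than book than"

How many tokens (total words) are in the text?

6

Tokens: blue, blue, than, than, book, than
N = 6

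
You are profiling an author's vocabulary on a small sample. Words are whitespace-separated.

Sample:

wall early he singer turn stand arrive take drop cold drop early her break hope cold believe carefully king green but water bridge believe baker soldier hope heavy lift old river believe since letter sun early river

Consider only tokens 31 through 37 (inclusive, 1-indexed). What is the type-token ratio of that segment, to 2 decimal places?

0.86

Segment tokens 31–37: river, believe, since, letter, sun, early, river
Segment N = 7, segment V = 6.
TTR = 6 / 7 = 0.86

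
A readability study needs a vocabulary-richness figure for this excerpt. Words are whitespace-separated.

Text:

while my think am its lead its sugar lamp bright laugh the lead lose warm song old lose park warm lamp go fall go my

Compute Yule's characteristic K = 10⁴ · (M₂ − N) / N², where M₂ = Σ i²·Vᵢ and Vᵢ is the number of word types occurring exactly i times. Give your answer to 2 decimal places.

Frequencies: my:2, its:2, lead:2, lamp:2, lose:2, warm:2, go:2, while:1, think:1, am:1, sugar:1, bright:1, laugh:1, the:1, song:1, old:1, park:1, fall:1
N = 25. Frequency spectrum: V_1=11, V_2=7
M₂ = 1²·11 + 2²·7 = 39
K = 10000 × (39 − 25) / 25² = 224.00

224.00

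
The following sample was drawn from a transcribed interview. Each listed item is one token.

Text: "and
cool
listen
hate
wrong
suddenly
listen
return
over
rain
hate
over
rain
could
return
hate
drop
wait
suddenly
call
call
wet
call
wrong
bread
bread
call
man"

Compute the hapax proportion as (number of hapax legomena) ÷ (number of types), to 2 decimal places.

0.44

Frequencies: call:4, hate:3, listen:2, wrong:2, suddenly:2, return:2, over:2, rain:2, bread:2, and:1, cool:1, could:1, drop:1, wait:1, wet:1, man:1
Hapax count = 7; type count = 16.
Ratio = 7 / 16 = 0.44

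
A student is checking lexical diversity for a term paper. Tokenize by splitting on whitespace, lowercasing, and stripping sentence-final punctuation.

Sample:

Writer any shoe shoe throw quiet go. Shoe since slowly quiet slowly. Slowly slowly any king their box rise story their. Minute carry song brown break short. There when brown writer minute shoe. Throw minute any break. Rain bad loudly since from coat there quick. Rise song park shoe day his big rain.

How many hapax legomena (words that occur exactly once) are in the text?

Frequencies: shoe:5, slowly:4, any:3, minute:3, writer:2, throw:2, quiet:2, since:2, their:2, rise:2, song:2, brown:2, break:2, there:2, rain:2, go:1, king:1, box:1, story:1, carry:1, … (11 more, each freq 1)
Hapax (freq=1): bad, big, box, carry, coat, day, from, go, his, king, loudly, park, quick, short, story, when

16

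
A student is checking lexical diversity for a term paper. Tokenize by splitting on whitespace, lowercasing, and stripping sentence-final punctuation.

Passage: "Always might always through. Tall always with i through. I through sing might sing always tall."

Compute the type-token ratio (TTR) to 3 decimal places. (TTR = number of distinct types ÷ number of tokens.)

0.438

N = 16 tokens, V = 7 types.
TTR = V / N = 7 / 16 = 0.438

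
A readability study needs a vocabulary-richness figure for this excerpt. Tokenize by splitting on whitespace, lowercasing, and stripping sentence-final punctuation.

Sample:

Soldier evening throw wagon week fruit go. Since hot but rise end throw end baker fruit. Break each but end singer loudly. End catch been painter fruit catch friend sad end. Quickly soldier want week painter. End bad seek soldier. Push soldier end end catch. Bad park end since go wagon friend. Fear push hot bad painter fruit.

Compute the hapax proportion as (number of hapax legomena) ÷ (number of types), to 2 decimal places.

Frequencies: end:9, soldier:4, fruit:4, catch:3, painter:3, bad:3, throw:2, wagon:2, week:2, go:2, since:2, hot:2, but:2, friend:2, push:2, evening:1, rise:1, baker:1, break:1, each:1, … (9 more, each freq 1)
Hapax count = 14; type count = 29.
Ratio = 14 / 29 = 0.48

0.48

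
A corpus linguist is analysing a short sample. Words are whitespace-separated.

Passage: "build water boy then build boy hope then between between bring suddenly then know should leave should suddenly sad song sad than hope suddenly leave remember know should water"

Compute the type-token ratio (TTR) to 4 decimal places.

0.5172

N = 29 tokens, V = 15 types.
TTR = V / N = 15 / 29 = 0.5172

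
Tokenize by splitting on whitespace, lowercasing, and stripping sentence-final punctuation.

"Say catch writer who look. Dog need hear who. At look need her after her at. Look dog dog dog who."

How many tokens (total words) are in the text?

21

Tokens: say, catch, writer, who, look, dog, need, hear, who, at, look, need, her, after, her, at, look, dog, dog, dog, who
N = 21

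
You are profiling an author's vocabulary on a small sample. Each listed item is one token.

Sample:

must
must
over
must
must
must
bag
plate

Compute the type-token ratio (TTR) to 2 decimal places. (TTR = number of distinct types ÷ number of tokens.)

N = 8 tokens, V = 4 types.
TTR = V / N = 4 / 8 = 0.50

0.50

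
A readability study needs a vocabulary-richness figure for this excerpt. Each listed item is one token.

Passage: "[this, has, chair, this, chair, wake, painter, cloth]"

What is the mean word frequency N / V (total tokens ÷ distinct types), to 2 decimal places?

1.33

N = 8 tokens, V = 6 types.
Mean frequency = N / V = 8 / 6 = 1.33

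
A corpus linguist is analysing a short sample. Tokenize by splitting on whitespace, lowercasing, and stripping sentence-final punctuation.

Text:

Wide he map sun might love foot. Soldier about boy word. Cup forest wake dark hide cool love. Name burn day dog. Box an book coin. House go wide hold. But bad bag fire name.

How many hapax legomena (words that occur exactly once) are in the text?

29

Frequencies: wide:2, love:2, name:2, he:1, map:1, sun:1, might:1, foot:1, soldier:1, about:1, boy:1, word:1, cup:1, forest:1, wake:1, dark:1, hide:1, cool:1, burn:1, day:1, … (12 more, each freq 1)
Hapax (freq=1): about, an, bad, bag, book, box, boy, burn, but, coin, cool, cup, dark, day, dog, fire, foot, forest, go, he, hide, hold, house, map, might, soldier, sun, wake, word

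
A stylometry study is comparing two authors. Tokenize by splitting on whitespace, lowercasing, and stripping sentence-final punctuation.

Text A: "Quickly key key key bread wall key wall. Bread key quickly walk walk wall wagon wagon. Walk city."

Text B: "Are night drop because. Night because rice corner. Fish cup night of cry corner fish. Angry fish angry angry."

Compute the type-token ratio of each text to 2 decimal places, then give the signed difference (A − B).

-0.19

TTR(A) = 7/18 = 0.39
TTR(B) = 11/19 = 0.58
Difference = 0.39 − 0.58 = -0.19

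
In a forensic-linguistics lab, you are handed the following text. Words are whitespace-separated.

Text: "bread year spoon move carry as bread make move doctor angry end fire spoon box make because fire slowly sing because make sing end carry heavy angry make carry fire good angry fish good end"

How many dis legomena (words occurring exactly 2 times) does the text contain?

Frequencies: make:4, carry:3, angry:3, end:3, fire:3, bread:2, spoon:2, move:2, because:2, sing:2, good:2, year:1, as:1, doctor:1, box:1, slowly:1, heavy:1, fish:1
Words with frequency 2: because, bread, good, move, sing, spoon

6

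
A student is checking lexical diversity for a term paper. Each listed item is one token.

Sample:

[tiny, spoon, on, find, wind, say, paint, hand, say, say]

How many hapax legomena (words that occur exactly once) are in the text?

7

Frequencies: say:3, tiny:1, spoon:1, on:1, find:1, wind:1, paint:1, hand:1
Hapax (freq=1): find, hand, on, paint, spoon, tiny, wind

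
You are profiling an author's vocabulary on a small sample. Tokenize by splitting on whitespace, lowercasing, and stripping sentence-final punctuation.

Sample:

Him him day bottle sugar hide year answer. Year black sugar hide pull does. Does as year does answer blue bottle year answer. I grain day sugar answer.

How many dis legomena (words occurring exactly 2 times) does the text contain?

4

Frequencies: year:4, answer:4, sugar:3, does:3, him:2, day:2, bottle:2, hide:2, black:1, pull:1, as:1, blue:1, i:1, grain:1
Words with frequency 2: bottle, day, hide, him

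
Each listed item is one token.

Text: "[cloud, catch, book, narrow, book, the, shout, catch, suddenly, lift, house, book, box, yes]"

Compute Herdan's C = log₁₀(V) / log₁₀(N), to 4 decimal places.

0.9086

N = 14, V = 11.
log₁₀(V) = 1.041393, log₁₀(N) = 1.146128
C = 1.041393 / 1.146128 = 0.9086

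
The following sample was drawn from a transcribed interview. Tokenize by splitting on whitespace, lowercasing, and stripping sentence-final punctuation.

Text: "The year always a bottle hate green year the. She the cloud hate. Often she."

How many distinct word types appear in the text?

Distinct types: {a, always, bottle, cloud, green, hate, often, she, the, year}
V = 10

10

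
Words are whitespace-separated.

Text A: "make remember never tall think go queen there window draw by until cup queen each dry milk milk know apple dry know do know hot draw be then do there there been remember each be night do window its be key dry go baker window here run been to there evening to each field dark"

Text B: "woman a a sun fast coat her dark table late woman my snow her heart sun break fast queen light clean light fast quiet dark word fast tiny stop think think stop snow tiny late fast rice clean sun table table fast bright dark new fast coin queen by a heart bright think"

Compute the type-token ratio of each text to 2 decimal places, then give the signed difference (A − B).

0.11

TTR(A) = 33/55 = 0.60
TTR(B) = 26/53 = 0.49
Difference = 0.60 − 0.49 = 0.11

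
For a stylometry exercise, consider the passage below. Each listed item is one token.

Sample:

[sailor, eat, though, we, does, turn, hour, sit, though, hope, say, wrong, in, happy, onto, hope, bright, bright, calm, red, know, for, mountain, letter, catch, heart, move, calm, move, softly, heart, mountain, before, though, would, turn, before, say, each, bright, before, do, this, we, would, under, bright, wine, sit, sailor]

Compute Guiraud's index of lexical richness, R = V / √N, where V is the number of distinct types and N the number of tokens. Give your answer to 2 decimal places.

N = 50, V = 32.
√N = 7.071068
R = 32 / 7.071068 = 4.53

4.53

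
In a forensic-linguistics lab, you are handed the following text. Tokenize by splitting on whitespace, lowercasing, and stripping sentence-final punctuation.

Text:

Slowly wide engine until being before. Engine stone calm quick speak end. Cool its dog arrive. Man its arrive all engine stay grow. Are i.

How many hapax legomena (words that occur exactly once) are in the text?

Frequencies: engine:3, its:2, arrive:2, slowly:1, wide:1, until:1, being:1, before:1, stone:1, calm:1, quick:1, speak:1, end:1, cool:1, dog:1, man:1, all:1, stay:1, grow:1, are:1, … (1 more, each freq 1)
Hapax (freq=1): all, are, before, being, calm, cool, dog, end, grow, i, man, quick, slowly, speak, stay, stone, until, wide

18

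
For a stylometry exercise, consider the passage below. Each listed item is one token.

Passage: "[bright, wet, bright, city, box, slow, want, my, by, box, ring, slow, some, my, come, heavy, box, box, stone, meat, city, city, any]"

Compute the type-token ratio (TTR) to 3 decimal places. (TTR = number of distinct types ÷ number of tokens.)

0.652

N = 23 tokens, V = 15 types.
TTR = V / N = 15 / 23 = 0.652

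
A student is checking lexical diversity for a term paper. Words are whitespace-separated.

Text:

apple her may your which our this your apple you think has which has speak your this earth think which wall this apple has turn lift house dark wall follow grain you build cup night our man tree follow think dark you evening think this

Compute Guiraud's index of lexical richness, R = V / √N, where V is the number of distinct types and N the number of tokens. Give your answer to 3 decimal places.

3.727

N = 45, V = 25.
√N = 6.708204
R = 25 / 6.708204 = 3.727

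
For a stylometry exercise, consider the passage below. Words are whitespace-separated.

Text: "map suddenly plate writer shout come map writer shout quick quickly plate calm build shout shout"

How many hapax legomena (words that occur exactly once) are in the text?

Frequencies: shout:4, map:2, plate:2, writer:2, suddenly:1, come:1, quick:1, quickly:1, calm:1, build:1
Hapax (freq=1): build, calm, come, quick, quickly, suddenly

6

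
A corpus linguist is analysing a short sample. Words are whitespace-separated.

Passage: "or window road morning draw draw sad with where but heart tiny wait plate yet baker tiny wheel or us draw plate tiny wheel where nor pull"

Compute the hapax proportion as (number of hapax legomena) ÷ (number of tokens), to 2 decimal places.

Frequencies: draw:3, tiny:3, or:2, where:2, plate:2, wheel:2, window:1, road:1, morning:1, sad:1, with:1, but:1, heart:1, wait:1, yet:1, baker:1, us:1, nor:1, pull:1
Hapax count = 13; token count = 27.
Ratio = 13 / 27 = 0.48

0.48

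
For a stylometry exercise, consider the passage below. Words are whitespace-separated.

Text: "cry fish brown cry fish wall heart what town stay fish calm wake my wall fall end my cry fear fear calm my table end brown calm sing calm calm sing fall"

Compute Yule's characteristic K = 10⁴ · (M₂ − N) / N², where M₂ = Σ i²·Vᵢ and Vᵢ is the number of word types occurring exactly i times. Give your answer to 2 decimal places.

488.28

Frequencies: calm:5, cry:3, fish:3, my:3, brown:2, wall:2, fall:2, end:2, fear:2, sing:2, heart:1, what:1, town:1, stay:1, wake:1, table:1
N = 32. Frequency spectrum: V_1=6, V_2=6, V_3=3, V_5=1
M₂ = 1²·6 + 2²·6 + 3²·3 + 5²·1 = 82
K = 10000 × (82 − 32) / 32² = 488.28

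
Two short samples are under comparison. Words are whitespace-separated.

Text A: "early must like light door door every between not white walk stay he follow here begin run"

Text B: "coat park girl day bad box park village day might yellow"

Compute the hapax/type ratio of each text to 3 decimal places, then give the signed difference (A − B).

0.160

A: hapax=15, V=16, ratio=0.938
B: hapax=7, V=9, ratio=0.778
Difference = 0.938 − 0.778 = 0.160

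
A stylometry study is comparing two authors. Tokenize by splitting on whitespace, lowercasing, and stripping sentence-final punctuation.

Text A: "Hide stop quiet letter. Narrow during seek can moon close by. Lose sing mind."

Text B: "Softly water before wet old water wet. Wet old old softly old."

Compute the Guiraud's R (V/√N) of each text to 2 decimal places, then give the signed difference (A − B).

2.30

A: V=14, N=14, R=3.74
B: V=5, N=12, R=1.44
Difference = 3.74 − 1.44 = 2.30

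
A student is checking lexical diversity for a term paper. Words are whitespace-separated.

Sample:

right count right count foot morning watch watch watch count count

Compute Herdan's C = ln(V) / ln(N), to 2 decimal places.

N = 11, V = 5.
ln(V) = 1.609438, ln(N) = 2.397895
C = 1.609438 / 2.397895 = 0.67

0.67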